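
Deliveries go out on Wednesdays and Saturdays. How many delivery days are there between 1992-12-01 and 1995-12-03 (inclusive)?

314

1992-12-01 is a Tuesday.
That's 1098 days from start to end, counting both.
1098 = 7 × 156 + 6, so there are 156 full weeks plus 6 extra days.
Each full week contributes 2 days from the set (Wed, Sat): 156 × 2 = 312.
The 6 extra days are Tue, Wed, Thu, Fri, Sat, Sun — 2 of them qualify.
Total: 312 + 2 = 314.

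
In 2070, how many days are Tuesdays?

Jan 1, 2070 is a Wednesday.
From Jan 1, 2070 to Dec 31, 2070 is 365 days inclusive.
365 = 7 × 52 + 1, so there are 52 full weeks plus 1 extra day.
Each full week contributes one Tuesday: 52 so far.
The 1 extra day is Wed — none qualify.
Total: 52 + 0 = 52.

52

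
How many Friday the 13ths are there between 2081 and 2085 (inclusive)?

Friday-the-13ths by year:
2081: Jun
2082: Feb, Mar, Nov
2083: Aug
2084: Oct
2085: Apr, Jul

8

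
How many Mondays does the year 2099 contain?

Jan 1, 2099 is a Thursday.
The range spans 365 days (inclusive of both endpoints).
365 = 7 × 52 + 1, so there are 52 full weeks plus 1 extra day.
Each full week contributes one Monday: 52 so far.
The 1 extra day is Thu — none qualify.
Total: 52 + 0 = 52.

52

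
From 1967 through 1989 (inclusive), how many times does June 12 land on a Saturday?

Day of week of June 12 in each year:
1967: Mon, 1968: Wed, 1969: Thu, 1970: Fri, 1971: Sat ✓, 1972: Mon, 1973: Tue, 1974: Wed, 1975: Thu, 1976: Sat ✓, 1977: Sun, 1978: Mon, 1979: Tue, 1980: Thu, 1981: Fri, 1982: Sat ✓, 1983: Sun, 1984: Tue, 1985: Wed, 1986: Thu, 1987: Fri, 1988: Sun, 1989: Mon
Saturdays: 1971, 1976, 1982.

3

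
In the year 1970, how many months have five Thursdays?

5

A month has five Thursdays exactly when Thursday falls within its first (length − 28) days.
Jan: 31 days, starts Thu → 5 of Thu, Fri, Sat ✓
Feb: 28 days, starts Sun → 5 of (none)
Mar: 31 days, starts Sun → 5 of Sun, Mon, Tue
Apr: 30 days, starts Wed → 5 of Wed, Thu ✓
May: 31 days, starts Fri → 5 of Fri, Sat, Sun
Jun: 30 days, starts Mon → 5 of Mon, Tue
Jul: 31 days, starts Wed → 5 of Wed, Thu, Fri ✓
Aug: 31 days, starts Sat → 5 of Sat, Sun, Mon
Sep: 30 days, starts Tue → 5 of Tue, Wed
Oct: 31 days, starts Thu → 5 of Thu, Fri, Sat ✓
Nov: 30 days, starts Sun → 5 of Sun, Mon
Dec: 31 days, starts Tue → 5 of Tue, Wed, Thu ✓
Months with five Thursdays: Jan, Apr, Jul, Oct, Dec.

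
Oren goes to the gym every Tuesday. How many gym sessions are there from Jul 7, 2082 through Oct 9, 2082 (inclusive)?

14 Tuesdays

Jul 7, 2082 is a Tuesday.
From Jul 7, 2082 to Oct 9, 2082 is 95 days inclusive.
95 = 7 × 13 + 4, so there are 13 full weeks plus 4 extra days.
Each full week contributes one Tuesday: 13 so far.
The 4 extra days are Tuesday, Wednesday, Thursday, Friday — 1 of them qualifies.
Total: 13 + 1 = 14.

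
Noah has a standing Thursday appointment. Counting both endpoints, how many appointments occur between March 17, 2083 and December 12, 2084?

91

March 17, 2083 is a Wednesday.
That's 637 days from start to end, counting both.
637 = 7 × 91, so the span is exactly 91 full weeks.
Each full week contributes one Thursday: 91 so far.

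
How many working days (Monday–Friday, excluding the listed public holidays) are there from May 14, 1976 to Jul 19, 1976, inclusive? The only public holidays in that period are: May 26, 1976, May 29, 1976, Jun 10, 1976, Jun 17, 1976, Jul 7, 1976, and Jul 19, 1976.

May 14, 1976 is a Friday.
From May 14, 1976 to Jul 19, 1976 is 67 days inclusive.
67 = 7 × 9 + 4, so there are 9 full weeks plus 4 extra days.
Each full week contributes 5 weekdays (Mon–Fri): 9 × 5 = 45.
The 4 extra days are Fri, Sat, Sun, Mon — 2 of them qualify.
Total: 45 + 2 = 47.
Holidays: May 26, 1976 (Wed); May 29, 1976 (Sat); Jun 10, 1976 (Thu); Jun 17, 1976 (Thu); Jul 7, 1976 (Wed); Jul 19, 1976 (Mon).
5 of the 6 holidays fall on weekdays; the rest are weekends and were already excluded.
Business days: 47 − 5 = 42.

42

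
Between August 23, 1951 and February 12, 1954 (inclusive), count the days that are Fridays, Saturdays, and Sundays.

388

August 23, 1951 is a Thursday.
The range spans 905 days (inclusive of both endpoints).
905 = 7 × 129 + 2, so there are 129 full weeks plus 2 extra days.
Each full week contributes 3 days from the set (Fri, Sat, Sun): 129 × 3 = 387.
The 2 extra days are Thu, Fri — 1 of them qualifies.
Total: 387 + 1 = 388.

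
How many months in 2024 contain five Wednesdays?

A month has five Wednesdays exactly when Wednesday falls within its first (length − 28) days.
Jan: 31 days, starts Mon → 5 of Mon, Tue, Wed ✓
Feb: 29 days, starts Thu → 5 of Thu
Mar: 31 days, starts Fri → 5 of Fri, Sat, Sun
Apr: 30 days, starts Mon → 5 of Mon, Tue
May: 31 days, starts Wed → 5 of Wed, Thu, Fri ✓
Jun: 30 days, starts Sat → 5 of Sat, Sun
Jul: 31 days, starts Mon → 5 of Mon, Tue, Wed ✓
Aug: 31 days, starts Thu → 5 of Thu, Fri, Sat
Sep: 30 days, starts Sun → 5 of Sun, Mon
Oct: 31 days, starts Tue → 5 of Tue, Wed, Thu ✓
Nov: 30 days, starts Fri → 5 of Fri, Sat
Dec: 31 days, starts Sun → 5 of Sun, Mon, Tue
Months with five Wednesdays: Jan, May, Jul, Oct.

4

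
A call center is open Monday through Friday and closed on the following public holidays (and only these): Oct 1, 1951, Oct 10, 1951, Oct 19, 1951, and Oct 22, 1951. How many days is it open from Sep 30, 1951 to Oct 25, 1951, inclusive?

15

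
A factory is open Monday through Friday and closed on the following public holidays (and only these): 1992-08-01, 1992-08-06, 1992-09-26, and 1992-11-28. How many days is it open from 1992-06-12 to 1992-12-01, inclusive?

1992-06-12 is a Friday.
That's 173 days from start to end, counting both.
173 = 7 × 24 + 5, so there are 24 full weeks plus 5 extra days.
Each full week contributes 5 weekdays (Mon–Fri): 24 × 5 = 120.
The 5 extra days are Fri, Sat, Sun, Mon, Tue — 3 of them qualify.
Total: 120 + 3 = 123.
Holidays: 1992-08-01 (Sat); 1992-08-06 (Thu); 1992-09-26 (Sat); 1992-11-28 (Sat).
1 of the 4 holidays fall on weekdays; the rest are weekends and were already excluded.
Business days: 123 − 1 = 122.

122 business days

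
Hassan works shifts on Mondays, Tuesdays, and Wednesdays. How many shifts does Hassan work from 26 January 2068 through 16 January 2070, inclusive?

26 January 2068 is a Thursday.
From 26 January 2068 to 16 January 2070 is 722 days inclusive.
722 = 7 × 103 + 1, so there are 103 full weeks plus 1 extra day.
Each full week contributes 3 days from the set (Mon, Tue, Wed): 103 × 3 = 309.
The 1 extra day is Thu — none qualify.
Total: 309 + 0 = 309.

309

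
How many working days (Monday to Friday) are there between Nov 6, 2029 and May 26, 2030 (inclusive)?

144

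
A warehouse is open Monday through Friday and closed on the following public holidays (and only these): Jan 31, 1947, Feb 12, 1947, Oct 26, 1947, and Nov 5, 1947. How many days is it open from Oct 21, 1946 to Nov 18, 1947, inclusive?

279

Oct 21, 1946 is a Monday.
From Oct 21, 1946 to Nov 18, 1947 is 394 days inclusive.
394 = 7 × 56 + 2, so there are 56 full weeks plus 2 extra days.
Each full week contributes 5 weekdays (Mon–Fri): 56 × 5 = 280.
The 2 extra days are Monday, Tuesday — 2 of them qualify.
Total: 280 + 2 = 282.
Holidays: Jan 31, 1947 (Fri); Feb 12, 1947 (Wed); Oct 26, 1947 (Sun); Nov 5, 1947 (Wed).
3 of the 4 holidays fall on weekdays; the rest are weekends and were already excluded.
Business days: 282 − 3 = 279.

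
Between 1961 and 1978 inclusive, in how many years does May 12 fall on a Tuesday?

2

Day of week of May 12 in each year:
1961: Fri, 1962: Sat, 1963: Sun, 1964: Tue ✓, 1965: Wed, 1966: Thu, 1967: Fri, 1968: Sun, 1969: Mon, 1970: Tue ✓, 1971: Wed, 1972: Fri, 1973: Sat, 1974: Sun, 1975: Mon, 1976: Wed, 1977: Thu, 1978: Fri
Tuesdays: 1964, 1970.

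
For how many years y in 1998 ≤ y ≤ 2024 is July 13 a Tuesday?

4

Day of week of July 13 in each year:
1998: Mon, 1999: Tue ✓, 2000: Thu, 2001: Fri, 2002: Sat, 2003: Sun, 2004: Tue ✓, 2005: Wed, 2006: Thu, 2007: Fri, 2008: Sun, 2009: Mon, 2010: Tue ✓, 2011: Wed, 2012: Fri, 2013: Sat, 2014: Sun, 2015: Mon, 2016: Wed, 2017: Thu, 2018: Fri, 2019: Sat, 2020: Mon, 2021: Tue ✓, 2022: Wed, 2023: Thu, 2024: Sat
Tuesdays: 1999, 2004, 2010, 2021.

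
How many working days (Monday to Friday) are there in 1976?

262

1976-01-01 is a Thursday.
The range spans 366 days (inclusive of both endpoints).
366 = 7 × 52 + 2, so there are 52 full weeks plus 2 extra days.
Each full week contributes 5 weekdays (Mon–Fri): 52 × 5 = 260.
The 2 extra days are Thu, Fri — 2 of them qualify.
Total: 260 + 2 = 262.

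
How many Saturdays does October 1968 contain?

October 1, 1968 is a Tuesday.
From October 1, 1968 to October 31, 1968 is 31 days inclusive.
31 = 7 × 4 + 3, so there are 4 full weeks plus 3 extra days.
Each full week contributes one Saturday: 4 so far.
The 3 extra days are Tuesday, Wednesday, Thursday — none qualify.
Total: 4 + 0 = 4.

4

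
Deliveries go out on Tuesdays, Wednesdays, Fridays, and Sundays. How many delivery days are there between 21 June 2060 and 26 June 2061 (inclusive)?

21 June 2060 is a Monday.
From 21 June 2060 to 26 June 2061 is 371 days inclusive.
371 = 7 × 53, so the span is exactly 53 full weeks.
Each full week contributes 4 days from the set (Tue, Wed, Fri, Sun): 53 × 4 = 212.
Total: 212.

212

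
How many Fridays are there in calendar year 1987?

1 January 1987 is a Thursday.
From 1 January 1987 to 31 December 1987 is 365 days inclusive.
365 = 7 × 52 + 1, so there are 52 full weeks plus 1 extra day.
Each full week contributes one Friday: 52 so far.
The 1 extra day is Thursday — none qualify.
Total: 52 + 0 = 52.

52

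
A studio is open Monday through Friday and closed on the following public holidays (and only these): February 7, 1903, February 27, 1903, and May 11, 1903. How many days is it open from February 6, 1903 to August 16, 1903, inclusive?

134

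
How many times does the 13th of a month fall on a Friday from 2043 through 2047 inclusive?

Friday-the-13ths by year:
2043: Feb, Mar, Nov
2044: May
2045: Jan, Oct
2046: Apr, Jul
2047: Sep, Dec

10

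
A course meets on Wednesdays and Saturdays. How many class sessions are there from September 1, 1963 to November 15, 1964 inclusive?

September 1, 1963 is a Sunday.
The range spans 442 days (inclusive of both endpoints).
442 = 7 × 63 + 1, so there are 63 full weeks plus 1 extra day.
Each full week contributes 2 days from the set (Wed, Sat): 63 × 2 = 126.
The 1 extra day is Sun — none qualify.
Total: 126 + 0 = 126.

126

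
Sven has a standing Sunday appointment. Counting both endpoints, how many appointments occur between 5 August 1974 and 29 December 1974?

21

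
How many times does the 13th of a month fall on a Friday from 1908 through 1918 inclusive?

Friday-the-13ths by year:
1908: Mar, Nov
1909: Aug
1910: May
1911: Jan, Oct
1912: Sep, Dec
1913: Jun
1914: Feb, Mar, Nov
1915: Aug
1916: Oct
1917: Apr, Jul
1918: Sep, Dec

18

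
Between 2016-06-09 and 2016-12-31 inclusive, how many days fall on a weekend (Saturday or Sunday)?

59

2016-06-09 is a Thursday.
That's 206 days from start to end, counting both.
206 = 7 × 29 + 3, so there are 29 full weeks plus 3 extra days.
Each full week contributes 2 weekend days (Sat, Sun): 29 × 2 = 58.
The 3 extra days are Thu, Fri, Sat — 1 of them qualifies.
Total: 58 + 1 = 59.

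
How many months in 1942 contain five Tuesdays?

4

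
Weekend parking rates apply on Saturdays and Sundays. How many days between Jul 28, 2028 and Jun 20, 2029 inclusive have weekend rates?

94

Jul 28, 2028 is a Friday.
That's 328 days from start to end, counting both.
328 = 7 × 46 + 6, so there are 46 full weeks plus 6 extra days.
Each full week contributes 2 weekend days (Sat, Sun): 46 × 2 = 92.
The 6 extra days are Friday, Saturday, Sunday, Monday, Tuesday, Wednesday — 2 of them qualify.
Total: 92 + 2 = 94.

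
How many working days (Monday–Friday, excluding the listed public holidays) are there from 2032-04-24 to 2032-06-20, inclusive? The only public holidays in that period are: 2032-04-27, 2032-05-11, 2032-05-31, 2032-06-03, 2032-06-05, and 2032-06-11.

35 working days

2032-04-24 is a Saturday.
That's 58 days from start to end, counting both.
58 = 7 × 8 + 2, so there are 8 full weeks plus 2 extra days.
Each full week contributes 5 weekdays (Mon–Fri): 8 × 5 = 40.
The 2 extra days are Saturday, Sunday — none qualify.
Total: 40 + 0 = 40.
Holidays: 2032-04-27 (Tue); 2032-05-11 (Tue); 2032-05-31 (Mon); 2032-06-03 (Thu); 2032-06-05 (Sat); 2032-06-11 (Fri).
5 of the 6 holidays fall on weekdays; the rest are weekends and were already excluded.
Business days: 40 − 5 = 35.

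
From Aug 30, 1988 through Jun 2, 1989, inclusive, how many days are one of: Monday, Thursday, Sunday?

Aug 30, 1988 is a Tuesday.
That's 277 days from start to end, counting both.
277 = 7 × 39 + 4, so there are 39 full weeks plus 4 extra days.
Each full week contributes 3 days from the set (Mon, Thu, Sun): 39 × 3 = 117.
The 4 extra days are Tue, Wed, Thu, Fri — 1 of them qualifies.
Total: 117 + 1 = 118.

118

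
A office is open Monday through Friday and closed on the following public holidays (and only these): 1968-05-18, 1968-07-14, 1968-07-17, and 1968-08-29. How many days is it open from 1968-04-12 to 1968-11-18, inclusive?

155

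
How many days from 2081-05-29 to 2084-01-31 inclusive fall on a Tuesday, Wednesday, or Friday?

418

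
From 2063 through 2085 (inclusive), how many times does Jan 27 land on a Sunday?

Day of week of January 27 in each year:
2063: Sat, 2064: Sun ✓, 2065: Tue, 2066: Wed, 2067: Thu, 2068: Fri, 2069: Sun ✓, 2070: Mon, 2071: Tue, 2072: Wed, 2073: Fri, 2074: Sat, 2075: Sun ✓, 2076: Mon, 2077: Wed, 2078: Thu, 2079: Fri, 2080: Sat, 2081: Mon, 2082: Tue, 2083: Wed, 2084: Thu, 2085: Sat
Sundays: 2064, 2069, 2075.

3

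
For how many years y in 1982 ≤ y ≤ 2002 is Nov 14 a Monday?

Day of week of November 14 in each year:
1982: Sun, 1983: Mon ✓, 1984: Wed, 1985: Thu, 1986: Fri, 1987: Sat, 1988: Mon ✓, 1989: Tue, 1990: Wed, 1991: Thu, 1992: Sat, 1993: Sun, 1994: Mon ✓, 1995: Tue, 1996: Thu, 1997: Fri, 1998: Sat, 1999: Sun, 2000: Tue, 2001: Wed, 2002: Thu
Mondays: 1983, 1988, 1994.

3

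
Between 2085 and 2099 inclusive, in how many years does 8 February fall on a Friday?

3

Day of week of February 8 in each year:
2085: Thu, 2086: Fri ✓, 2087: Sat, 2088: Sun, 2089: Tue, 2090: Wed, 2091: Thu, 2092: Fri ✓, 2093: Sun, 2094: Mon, 2095: Tue, 2096: Wed, 2097: Fri ✓, 2098: Sat, 2099: Sun
Fridays: 2086, 2092, 2097.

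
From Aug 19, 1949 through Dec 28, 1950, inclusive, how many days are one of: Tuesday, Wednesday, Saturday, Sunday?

284

Aug 19, 1949 is a Friday.
From Aug 19, 1949 to Dec 28, 1950 is 497 days inclusive.
497 = 7 × 71, so the span is exactly 71 full weeks.
Each full week contributes 4 days from the set (Tue, Wed, Sat, Sun): 71 × 4 = 284.
Total: 284.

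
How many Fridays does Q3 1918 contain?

July 1, 1918 is a Monday.
From July 1, 1918 to September 30, 1918 is 92 days inclusive.
92 = 7 × 13 + 1, so there are 13 full weeks plus 1 extra day.
Each full week contributes one Friday: 13 so far.
The 1 extra day is Monday — none qualify.
Total: 13 + 0 = 13.

13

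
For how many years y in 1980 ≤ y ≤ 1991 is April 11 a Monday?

Day of week of April 11 in each year:
1980: Fri, 1981: Sat, 1982: Sun, 1983: Mon ✓, 1984: Wed, 1985: Thu, 1986: Fri, 1987: Sat, 1988: Mon ✓, 1989: Tue, 1990: Wed, 1991: Thu
Mondays: 1983, 1988.

2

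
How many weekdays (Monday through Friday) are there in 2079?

260

1 January 2079 is a Sunday.
That's 365 days from start to end, counting both.
365 = 7 × 52 + 1, so there are 52 full weeks plus 1 extra day.
Each full week contributes 5 weekdays (Mon–Fri): 52 × 5 = 260.
The 1 extra day is Sunday — none qualify.
Total: 260 + 0 = 260.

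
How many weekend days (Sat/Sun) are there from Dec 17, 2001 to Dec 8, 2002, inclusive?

102

Dec 17, 2001 is a Monday.
From Dec 17, 2001 to Dec 8, 2002 is 357 days inclusive.
357 = 7 × 51, so the span is exactly 51 full weeks.
Each full week contributes 2 weekend days (Sat, Sun): 51 × 2 = 102.
Total: 102.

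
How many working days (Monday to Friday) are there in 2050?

260

1 January 2050 is a Saturday.
The range spans 365 days (inclusive of both endpoints).
365 = 7 × 52 + 1, so there are 52 full weeks plus 1 extra day.
Each full week contributes 5 weekdays (Mon–Fri): 52 × 5 = 260.
The 1 extra day is Saturday — none qualify.
Total: 260 + 0 = 260.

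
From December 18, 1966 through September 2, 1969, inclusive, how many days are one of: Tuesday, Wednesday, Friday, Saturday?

565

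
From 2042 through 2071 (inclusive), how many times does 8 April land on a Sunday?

Day of week of April 8 in each year:
2042: Tue, 2043: Wed, 2044: Fri, 2045: Sat, 2046: Sun ✓, 2047: Mon, 2048: Wed, 2049: Thu, 2050: Fri, 2051: Sat, 2052: Mon, 2053: Tue, 2054: Wed, 2055: Thu, 2056: Sat, 2057: Sun ✓, 2058: Mon, 2059: Tue, 2060: Thu, 2061: Fri, 2062: Sat, 2063: Sun ✓, 2064: Tue, 2065: Wed, 2066: Thu, 2067: Fri, 2068: Sun ✓, 2069: Mon, 2070: Tue, 2071: Wed
Sundays: 2046, 2057, 2063, 2068.

4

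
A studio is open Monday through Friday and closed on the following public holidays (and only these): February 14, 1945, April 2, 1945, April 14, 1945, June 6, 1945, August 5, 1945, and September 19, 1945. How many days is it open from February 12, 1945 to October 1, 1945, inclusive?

February 12, 1945 is a Monday.
From February 12, 1945 to October 1, 1945 is 232 days inclusive.
232 = 7 × 33 + 1, so there are 33 full weeks plus 1 extra day.
Each full week contributes 5 weekdays (Mon–Fri): 33 × 5 = 165.
The 1 extra day is Mon — 1 of them qualifies.
Total: 165 + 1 = 166.
Holidays: February 14, 1945 (Wed); April 2, 1945 (Mon); April 14, 1945 (Sat); June 6, 1945 (Wed); August 5, 1945 (Sun); September 19, 1945 (Wed).
4 of the 6 holidays fall on weekdays; the rest are weekends and were already excluded.
Business days: 166 − 4 = 162.

162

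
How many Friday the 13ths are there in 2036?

1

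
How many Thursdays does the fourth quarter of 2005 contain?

Oct 1, 2005 is a Saturday.
The range spans 92 days (inclusive of both endpoints).
92 = 7 × 13 + 1, so there are 13 full weeks plus 1 extra day.
Each full week contributes one Thursday: 13 so far.
The 1 extra day is Sat — none qualify.
Total: 13 + 0 = 13.

13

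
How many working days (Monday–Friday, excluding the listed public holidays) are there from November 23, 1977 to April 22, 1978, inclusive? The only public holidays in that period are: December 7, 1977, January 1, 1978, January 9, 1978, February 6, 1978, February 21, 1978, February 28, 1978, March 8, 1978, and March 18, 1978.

102 working days

November 23, 1977 is a Wednesday.
The range spans 151 days (inclusive of both endpoints).
151 = 7 × 21 + 4, so there are 21 full weeks plus 4 extra days.
Each full week contributes 5 weekdays (Mon–Fri): 21 × 5 = 105.
The 4 extra days are Wed, Thu, Fri, Sat — 3 of them qualify.
Total: 105 + 3 = 108.
Holidays: December 7, 1977 (Wed); January 1, 1978 (Sun); January 9, 1978 (Mon); February 6, 1978 (Mon); February 21, 1978 (Tue); February 28, 1978 (Tue); March 8, 1978 (Wed); March 18, 1978 (Sat).
6 of the 8 holidays fall on weekdays; the rest are weekends and were already excluded.
Business days: 108 − 6 = 102.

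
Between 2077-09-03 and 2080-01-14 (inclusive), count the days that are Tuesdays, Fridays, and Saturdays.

2077-09-03 is a Friday.
The range spans 864 days (inclusive of both endpoints).
864 = 7 × 123 + 3, so there are 123 full weeks plus 3 extra days.
Each full week contributes 3 days from the set (Tue, Fri, Sat): 123 × 3 = 369.
The 3 extra days are Friday, Saturday, Sunday — 2 of them qualify.
Total: 369 + 2 = 371.

371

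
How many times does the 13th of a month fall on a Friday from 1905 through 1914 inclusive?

18

Friday-the-13ths by year:
1905: Jan, Oct
1906: Apr, Jul
1907: Sep, Dec
1908: Mar, Nov
1909: Aug
1910: May
1911: Jan, Oct
1912: Sep, Dec
1913: Jun
1914: Feb, Mar, Nov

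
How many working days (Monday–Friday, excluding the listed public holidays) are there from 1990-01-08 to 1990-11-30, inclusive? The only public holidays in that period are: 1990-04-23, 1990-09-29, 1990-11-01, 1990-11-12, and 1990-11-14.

231 working days

1990-01-08 is a Monday.
That's 327 days from start to end, counting both.
327 = 7 × 46 + 5, so there are 46 full weeks plus 5 extra days.
Each full week contributes 5 weekdays (Mon–Fri): 46 × 5 = 230.
The 5 extra days are Mon, Tue, Wed, Thu, Fri — 5 of them qualify.
Total: 230 + 5 = 235.
Holidays: 1990-04-23 (Mon); 1990-09-29 (Sat); 1990-11-01 (Thu); 1990-11-12 (Mon); 1990-11-14 (Wed).
4 of the 5 holidays fall on weekdays; the rest are weekends and were already excluded.
Business days: 235 − 4 = 231.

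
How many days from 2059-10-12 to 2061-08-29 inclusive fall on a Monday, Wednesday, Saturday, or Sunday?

2059-10-12 is a Sunday.
That's 688 days from start to end, counting both.
688 = 7 × 98 + 2, so there are 98 full weeks plus 2 extra days.
Each full week contributes 4 days from the set (Mon, Wed, Sat, Sun): 98 × 4 = 392.
The 2 extra days are Sunday, Monday — 2 of them qualify.
Total: 392 + 2 = 394.

394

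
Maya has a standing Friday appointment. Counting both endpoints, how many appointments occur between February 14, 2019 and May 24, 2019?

15 Fridays

February 14, 2019 is a Thursday.
From February 14, 2019 to May 24, 2019 is 100 days inclusive.
100 = 7 × 14 + 2, so there are 14 full weeks plus 2 extra days.
Each full week contributes one Friday: 14 so far.
The 2 extra days are Thu, Fri — 1 of them qualifies.
Total: 14 + 1 = 15.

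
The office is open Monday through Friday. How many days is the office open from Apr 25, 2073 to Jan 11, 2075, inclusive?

449 weekdays

Apr 25, 2073 is a Tuesday.
The range spans 627 days (inclusive of both endpoints).
627 = 7 × 89 + 4, so there are 89 full weeks plus 4 extra days.
Each full week contributes 5 weekdays (Mon–Fri): 89 × 5 = 445.
The 4 extra days are Tuesday, Wednesday, Thursday, Friday — 4 of them qualify.
Total: 445 + 4 = 449.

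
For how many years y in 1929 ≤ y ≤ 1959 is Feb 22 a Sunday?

Day of week of February 22 in each year:
1929: Fri, 1930: Sat, 1931: Sun ✓, 1932: Mon, 1933: Wed, 1934: Thu, 1935: Fri, 1936: Sat, 1937: Mon, 1938: Tue, 1939: Wed, 1940: Thu, 1941: Sat, 1942: Sun ✓, 1943: Mon, 1944: Tue, 1945: Thu, 1946: Fri, 1947: Sat, 1948: Sun ✓, 1949: Tue, 1950: Wed, 1951: Thu, 1952: Fri, 1953: Sun ✓, 1954: Mon, 1955: Tue, 1956: Wed, 1957: Fri, 1958: Sat, 1959: Sun ✓
Sundays: 1931, 1942, 1948, 1953, 1959.

5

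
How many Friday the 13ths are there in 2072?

1

The 13th falls on a Friday when the month's 13th has weekday Fri.
Jan 13 is Wed; Feb 13 is Sat; Mar 13 is Sun; Apr 13 is Wed; May 13 is Fri ✓; Jun 13 is Mon; Jul 13 is Wed; Aug 13 is Sat; Sep 13 is Tue; Oct 13 is Thu; Nov 13 is Sun; Dec 13 is Tue.
Friday the 13ths: May.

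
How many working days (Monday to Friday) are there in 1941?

261 weekdays

Jan 1, 1941 is a Wednesday.
From Jan 1, 1941 to Dec 31, 1941 is 365 days inclusive.
365 = 7 × 52 + 1, so there are 52 full weeks plus 1 extra day.
Each full week contributes 5 weekdays (Mon–Fri): 52 × 5 = 260.
The 1 extra day is Wednesday — 1 of them qualifies.
Total: 260 + 1 = 261.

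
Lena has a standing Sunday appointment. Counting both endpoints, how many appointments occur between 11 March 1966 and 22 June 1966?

15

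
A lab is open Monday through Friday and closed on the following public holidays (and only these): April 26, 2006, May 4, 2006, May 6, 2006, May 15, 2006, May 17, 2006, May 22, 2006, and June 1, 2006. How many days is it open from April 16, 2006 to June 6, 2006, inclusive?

April 16, 2006 is a Sunday.
The range spans 52 days (inclusive of both endpoints).
52 = 7 × 7 + 3, so there are 7 full weeks plus 3 extra days.
Each full week contributes 5 weekdays (Mon–Fri): 7 × 5 = 35.
The 3 extra days are Sunday, Monday, Tuesday — 2 of them qualify.
Total: 35 + 2 = 37.
Holidays: April 26, 2006 (Wed); May 4, 2006 (Thu); May 6, 2006 (Sat); May 15, 2006 (Mon); May 17, 2006 (Wed); May 22, 2006 (Mon); June 1, 2006 (Thu).
6 of the 7 holidays fall on weekdays; the rest are weekends and were already excluded.
Business days: 37 − 6 = 31.

31 business days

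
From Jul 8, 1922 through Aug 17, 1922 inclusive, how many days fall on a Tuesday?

6

Jul 8, 1922 is a Saturday.
That's 41 days from start to end, counting both.
41 = 7 × 5 + 6, so there are 5 full weeks plus 6 extra days.
Each full week contributes one Tuesday: 5 so far.
The 6 extra days are Saturday, Sunday, Monday, Tuesday, Wednesday, Thursday — 1 of them qualifies.
Total: 5 + 1 = 6.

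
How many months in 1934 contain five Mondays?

5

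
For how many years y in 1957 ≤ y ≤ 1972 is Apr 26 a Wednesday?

Day of week of April 26 in each year:
1957: Fri, 1958: Sat, 1959: Sun, 1960: Tue, 1961: Wed ✓, 1962: Thu, 1963: Fri, 1964: Sun, 1965: Mon, 1966: Tue, 1967: Wed ✓, 1968: Fri, 1969: Sat, 1970: Sun, 1971: Mon, 1972: Wed ✓
Wednesdays: 1961, 1967, 1972.

3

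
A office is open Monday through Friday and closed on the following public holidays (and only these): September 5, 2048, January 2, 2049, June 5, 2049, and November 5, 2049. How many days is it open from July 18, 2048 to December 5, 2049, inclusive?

July 18, 2048 is a Saturday.
The range spans 506 days (inclusive of both endpoints).
506 = 7 × 72 + 2, so there are 72 full weeks plus 2 extra days.
Each full week contributes 5 weekdays (Mon–Fri): 72 × 5 = 360.
The 2 extra days are Saturday, Sunday — none qualify.
Total: 360 + 0 = 360.
Holidays: September 5, 2048 (Sat); January 2, 2049 (Sat); June 5, 2049 (Sat); November 5, 2049 (Fri).
1 of the 4 holidays fall on weekdays; the rest are weekends and were already excluded.
Business days: 360 − 1 = 359.

359 working days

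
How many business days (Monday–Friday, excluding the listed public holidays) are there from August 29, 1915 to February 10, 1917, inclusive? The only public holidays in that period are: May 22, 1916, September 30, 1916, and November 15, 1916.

378

August 29, 1915 is a Sunday.
That's 532 days from start to end, counting both.
532 = 7 × 76, so the span is exactly 76 full weeks.
Each full week contributes 5 weekdays (Mon–Fri): 76 × 5 = 380.
Holidays: May 22, 1916 (Mon); September 30, 1916 (Sat); November 15, 1916 (Wed).
2 of the 3 holidays fall on weekdays; the rest are weekends and were already excluded.
Business days: 380 − 2 = 378.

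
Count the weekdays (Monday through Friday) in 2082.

2082-01-01 is a Thursday.
From 2082-01-01 to 2082-12-31 is 365 days inclusive.
365 = 7 × 52 + 1, so there are 52 full weeks plus 1 extra day.
Each full week contributes 5 weekdays (Mon–Fri): 52 × 5 = 260.
The 1 extra day is Thursday — 1 of them qualifies.
Total: 260 + 1 = 261.

261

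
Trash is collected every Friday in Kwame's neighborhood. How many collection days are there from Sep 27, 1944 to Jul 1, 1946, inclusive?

92

Sep 27, 1944 is a Wednesday.
That's 643 days from start to end, counting both.
643 = 7 × 91 + 6, so there are 91 full weeks plus 6 extra days.
Each full week contributes one Friday: 91 so far.
The 6 extra days are Wednesday, Thursday, Friday, Saturday, Sunday, Monday — 1 of them qualifies.
Total: 91 + 1 = 92.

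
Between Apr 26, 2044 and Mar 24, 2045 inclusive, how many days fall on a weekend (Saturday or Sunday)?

Apr 26, 2044 is a Tuesday.
From Apr 26, 2044 to Mar 24, 2045 is 333 days inclusive.
333 = 7 × 47 + 4, so there are 47 full weeks plus 4 extra days.
Each full week contributes 2 weekend days (Sat, Sun): 47 × 2 = 94.
The 4 extra days are Tue, Wed, Thu, Fri — none qualify.
Total: 94 + 0 = 94.

94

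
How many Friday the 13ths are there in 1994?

1

The 13th falls on a Friday when the month's 13th has weekday Fri.
Jan 13 is Thu; Feb 13 is Sun; Mar 13 is Sun; Apr 13 is Wed; May 13 is Fri ✓; Jun 13 is Mon; Jul 13 is Wed; Aug 13 is Sat; Sep 13 is Tue; Oct 13 is Thu; Nov 13 is Sun; Dec 13 is Tue.
Friday the 13ths: May.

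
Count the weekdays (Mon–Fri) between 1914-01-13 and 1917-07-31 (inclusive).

926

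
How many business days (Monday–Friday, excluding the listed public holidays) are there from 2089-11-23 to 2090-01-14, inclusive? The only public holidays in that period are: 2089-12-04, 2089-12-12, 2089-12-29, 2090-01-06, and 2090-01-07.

2089-11-23 is a Wednesday.
From 2089-11-23 to 2090-01-14 is 53 days inclusive.
53 = 7 × 7 + 4, so there are 7 full weeks plus 4 extra days.
Each full week contributes 5 weekdays (Mon–Fri): 7 × 5 = 35.
The 4 extra days are Wed, Thu, Fri, Sat — 3 of them qualify.
Total: 35 + 3 = 38.
Holidays: 2089-12-04 (Sun); 2089-12-12 (Mon); 2089-12-29 (Thu); 2090-01-06 (Fri); 2090-01-07 (Sat).
3 of the 5 holidays fall on weekdays; the rest are weekends and were already excluded.
Business days: 38 − 3 = 35.

35 business days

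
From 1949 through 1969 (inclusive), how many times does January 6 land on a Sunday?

3

Day of week of January 6 in each year:
1949: Thu, 1950: Fri, 1951: Sat, 1952: Sun ✓, 1953: Tue, 1954: Wed, 1955: Thu, 1956: Fri, 1957: Sun ✓, 1958: Mon, 1959: Tue, 1960: Wed, 1961: Fri, 1962: Sat, 1963: Sun ✓, 1964: Mon, 1965: Wed, 1966: Thu, 1967: Fri, 1968: Sat, 1969: Mon
Sundays: 1952, 1957, 1963.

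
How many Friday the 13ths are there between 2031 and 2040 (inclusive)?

Friday-the-13ths by year:
2031: Jun
2032: Feb, Aug
2033: May
2034: Jan, Oct
2035: Apr, Jul
2036: Jun
2037: Feb, Mar, Nov
2038: Aug
2039: May
2040: Jan, Apr, Jul

17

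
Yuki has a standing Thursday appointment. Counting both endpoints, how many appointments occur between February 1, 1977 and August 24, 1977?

29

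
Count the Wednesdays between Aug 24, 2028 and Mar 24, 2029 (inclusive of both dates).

Aug 24, 2028 is a Thursday.
That's 213 days from start to end, counting both.
213 = 7 × 30 + 3, so there are 30 full weeks plus 3 extra days.
Each full week contributes one Wednesday: 30 so far.
The 3 extra days are Thu, Fri, Sat — none qualify.
Total: 30 + 0 = 30.

30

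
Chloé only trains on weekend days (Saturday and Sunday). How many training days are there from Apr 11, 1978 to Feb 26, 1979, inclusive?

Apr 11, 1978 is a Tuesday.
From Apr 11, 1978 to Feb 26, 1979 is 322 days inclusive.
322 = 7 × 46, so the span is exactly 46 full weeks.
Each full week contributes 2 weekend days (Sat, Sun): 46 × 2 = 92.

92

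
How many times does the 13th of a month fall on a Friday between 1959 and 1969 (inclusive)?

19

Friday-the-13ths by year:
1959: Feb, Mar, Nov
1960: May
1961: Jan, Oct
1962: Apr, Jul
1963: Sep, Dec
1964: Mar, Nov
1965: Aug
1966: May
1967: Jan, Oct
1968: Sep, Dec
1969: Jun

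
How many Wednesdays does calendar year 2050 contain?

52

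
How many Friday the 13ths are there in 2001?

2

The 13th falls on a Friday when the month's 13th has weekday Fri.
Jan 13 is Sat; Feb 13 is Tue; Mar 13 is Tue; Apr 13 is Fri ✓; May 13 is Sun; Jun 13 is Wed; Jul 13 is Fri ✓; Aug 13 is Mon; Sep 13 is Thu; Oct 13 is Sat; Nov 13 is Tue; Dec 13 is Thu.
Friday the 13ths: Apr, Jul.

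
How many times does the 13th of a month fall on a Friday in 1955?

The 13th falls on a Friday when the month's 13th has weekday Fri.
Jan 13 is Thu; Feb 13 is Sun; Mar 13 is Sun; Apr 13 is Wed; May 13 is Fri ✓; Jun 13 is Mon; Jul 13 is Wed; Aug 13 is Sat; Sep 13 is Tue; Oct 13 is Thu; Nov 13 is Sun; Dec 13 is Tue.
Friday the 13ths: May.

1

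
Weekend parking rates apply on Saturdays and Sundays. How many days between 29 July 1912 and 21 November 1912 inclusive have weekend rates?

32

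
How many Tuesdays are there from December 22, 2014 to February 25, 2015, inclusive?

10 Tuesdays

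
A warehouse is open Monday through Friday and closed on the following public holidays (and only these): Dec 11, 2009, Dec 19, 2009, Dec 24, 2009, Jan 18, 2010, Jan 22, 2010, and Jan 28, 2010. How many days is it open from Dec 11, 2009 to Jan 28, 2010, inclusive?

Dec 11, 2009 is a Friday.
From Dec 11, 2009 to Jan 28, 2010 is 49 days inclusive.
49 = 7 × 7, so the span is exactly 7 full weeks.
Each full week contributes 5 weekdays (Mon–Fri): 7 × 5 = 35.
Holidays: Dec 11, 2009 (Fri); Dec 19, 2009 (Sat); Dec 24, 2009 (Thu); Jan 18, 2010 (Mon); Jan 22, 2010 (Fri); Jan 28, 2010 (Thu).
5 of the 6 holidays fall on weekdays; the rest are weekends and were already excluded.
Business days: 35 − 5 = 30.

30 working days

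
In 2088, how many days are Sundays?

2088-01-01 is a Thursday.
That's 366 days from start to end, counting both.
366 = 7 × 52 + 2, so there are 52 full weeks plus 2 extra days.
Each full week contributes one Sunday: 52 so far.
The 2 extra days are Thursday, Friday — none qualify.
Total: 52 + 0 = 52.

52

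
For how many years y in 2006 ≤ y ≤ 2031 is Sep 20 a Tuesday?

Day of week of September 20 in each year:
2006: Wed, 2007: Thu, 2008: Sat, 2009: Sun, 2010: Mon, 2011: Tue ✓, 2012: Thu, 2013: Fri, 2014: Sat, 2015: Sun, 2016: Tue ✓, 2017: Wed, 2018: Thu, 2019: Fri, 2020: Sun, 2021: Mon, 2022: Tue ✓, 2023: Wed, 2024: Fri, 2025: Sat, 2026: Sun, 2027: Mon, 2028: Wed, 2029: Thu, 2030: Fri, 2031: Sat
Tuesdays: 2011, 2016, 2022.

3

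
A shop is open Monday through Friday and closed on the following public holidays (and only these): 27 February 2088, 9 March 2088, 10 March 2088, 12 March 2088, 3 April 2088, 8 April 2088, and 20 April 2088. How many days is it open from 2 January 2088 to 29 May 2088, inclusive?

100 business days

2 January 2088 is a Friday.
From 2 January 2088 to 29 May 2088 is 149 days inclusive.
149 = 7 × 21 + 2, so there are 21 full weeks plus 2 extra days.
Each full week contributes 5 weekdays (Mon–Fri): 21 × 5 = 105.
The 2 extra days are Friday, Saturday — 1 of them qualifies.
Total: 105 + 1 = 106.
Holidays: 27 February 2088 (Fri); 9 March 2088 (Tue); 10 March 2088 (Wed); 12 March 2088 (Fri); 3 April 2088 (Sat); 8 April 2088 (Thu); 20 April 2088 (Tue).
6 of the 7 holidays fall on weekdays; the rest are weekends and were already excluded.
Business days: 106 − 6 = 100.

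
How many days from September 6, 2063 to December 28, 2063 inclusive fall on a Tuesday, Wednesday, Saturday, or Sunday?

September 6, 2063 is a Thursday.
From September 6, 2063 to December 28, 2063 is 114 days inclusive.
114 = 7 × 16 + 2, so there are 16 full weeks plus 2 extra days.
Each full week contributes 4 days from the set (Tue, Wed, Sat, Sun): 16 × 4 = 64.
The 2 extra days are Thursday, Friday — none qualify.
Total: 64 + 0 = 64.

64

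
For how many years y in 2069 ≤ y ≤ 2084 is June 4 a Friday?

Day of week of June 4 in each year:
2069: Tue, 2070: Wed, 2071: Thu, 2072: Sat, 2073: Sun, 2074: Mon, 2075: Tue, 2076: Thu, 2077: Fri ✓, 2078: Sat, 2079: Sun, 2080: Tue, 2081: Wed, 2082: Thu, 2083: Fri ✓, 2084: Sun
Fridays: 2077, 2083.

2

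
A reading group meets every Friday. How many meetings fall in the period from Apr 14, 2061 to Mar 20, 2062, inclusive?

Apr 14, 2061 is a Thursday.
The range spans 341 days (inclusive of both endpoints).
341 = 7 × 48 + 5, so there are 48 full weeks plus 5 extra days.
Each full week contributes one Friday: 48 so far.
The 5 extra days are Thu, Fri, Sat, Sun, Mon — 1 of them qualifies.
Total: 48 + 1 = 49.

49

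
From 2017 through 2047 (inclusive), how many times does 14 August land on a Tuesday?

Day of week of August 14 in each year:
2017: Mon, 2018: Tue ✓, 2019: Wed, 2020: Fri, 2021: Sat, 2022: Sun, 2023: Mon, 2024: Wed, 2025: Thu, 2026: Fri, 2027: Sat, 2028: Mon, 2029: Tue ✓, 2030: Wed, 2031: Thu, 2032: Sat, 2033: Sun, 2034: Mon, 2035: Tue ✓, 2036: Thu, 2037: Fri, 2038: Sat, 2039: Sun, 2040: Tue ✓, 2041: Wed, 2042: Thu, 2043: Fri, 2044: Sun, 2045: Mon, 2046: Tue ✓, 2047: Wed
Tuesdays: 2018, 2029, 2035, 2040, 2046.

5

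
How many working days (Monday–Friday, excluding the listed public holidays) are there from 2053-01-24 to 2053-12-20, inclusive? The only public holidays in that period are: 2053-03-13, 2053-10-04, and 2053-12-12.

234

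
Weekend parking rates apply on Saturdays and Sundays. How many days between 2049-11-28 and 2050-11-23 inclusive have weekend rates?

103

2049-11-28 is a Sunday.
That's 361 days from start to end, counting both.
361 = 7 × 51 + 4, so there are 51 full weeks plus 4 extra days.
Each full week contributes 2 weekend days (Sat, Sun): 51 × 2 = 102.
The 4 extra days are Sunday, Monday, Tuesday, Wednesday — 1 of them qualifies.
Total: 102 + 1 = 103.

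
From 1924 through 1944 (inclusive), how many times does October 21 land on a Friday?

3

Day of week of October 21 in each year:
1924: Tue, 1925: Wed, 1926: Thu, 1927: Fri ✓, 1928: Sun, 1929: Mon, 1930: Tue, 1931: Wed, 1932: Fri ✓, 1933: Sat, 1934: Sun, 1935: Mon, 1936: Wed, 1937: Thu, 1938: Fri ✓, 1939: Sat, 1940: Mon, 1941: Tue, 1942: Wed, 1943: Thu, 1944: Sat
Fridays: 1927, 1932, 1938.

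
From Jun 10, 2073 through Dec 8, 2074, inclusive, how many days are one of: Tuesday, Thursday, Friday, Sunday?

Jun 10, 2073 is a Saturday.
The range spans 547 days (inclusive of both endpoints).
547 = 7 × 78 + 1, so there are 78 full weeks plus 1 extra day.
Each full week contributes 4 days from the set (Tue, Thu, Fri, Sun): 78 × 4 = 312.
The 1 extra day is Sat — none qualify.
Total: 312 + 0 = 312.

312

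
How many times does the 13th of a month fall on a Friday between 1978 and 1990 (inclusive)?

24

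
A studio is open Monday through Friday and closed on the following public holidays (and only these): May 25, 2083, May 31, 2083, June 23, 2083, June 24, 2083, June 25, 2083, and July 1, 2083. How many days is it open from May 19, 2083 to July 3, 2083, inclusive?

27 business days

May 19, 2083 is a Wednesday.
The range spans 46 days (inclusive of both endpoints).
46 = 7 × 6 + 4, so there are 6 full weeks plus 4 extra days.
Each full week contributes 5 weekdays (Mon–Fri): 6 × 5 = 30.
The 4 extra days are Wednesday, Thursday, Friday, Saturday — 3 of them qualify.
Total: 30 + 3 = 33.
Holidays: May 25, 2083 (Tue); May 31, 2083 (Mon); June 23, 2083 (Wed); June 24, 2083 (Thu); June 25, 2083 (Fri); July 1, 2083 (Thu).
All 6 holidays fall on weekdays, so subtract 6.
Business days: 33 − 6 = 27.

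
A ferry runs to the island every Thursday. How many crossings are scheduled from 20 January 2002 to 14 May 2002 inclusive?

20 January 2002 is a Sunday.
From 20 January 2002 to 14 May 2002 is 115 days inclusive.
115 = 7 × 16 + 3, so there are 16 full weeks plus 3 extra days.
Each full week contributes one Thursday: 16 so far.
The 3 extra days are Sun, Mon, Tue — none qualify.
Total: 16 + 0 = 16.

16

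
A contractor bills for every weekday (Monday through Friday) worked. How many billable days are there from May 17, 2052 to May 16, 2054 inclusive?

521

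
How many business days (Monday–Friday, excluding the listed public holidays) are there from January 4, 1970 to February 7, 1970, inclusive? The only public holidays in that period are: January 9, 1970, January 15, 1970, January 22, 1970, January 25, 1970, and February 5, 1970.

January 4, 1970 is a Sunday.
The range spans 35 days (inclusive of both endpoints).
35 = 7 × 5, so the span is exactly 5 full weeks.
Each full week contributes 5 weekdays (Mon–Fri): 5 × 5 = 25.
Total: 25.
Holidays: January 9, 1970 (Fri); January 15, 1970 (Thu); January 22, 1970 (Thu); January 25, 1970 (Sun); February 5, 1970 (Thu).
4 of the 5 holidays fall on weekdays; the rest are weekends and were already excluded.
Business days: 25 − 4 = 21.

21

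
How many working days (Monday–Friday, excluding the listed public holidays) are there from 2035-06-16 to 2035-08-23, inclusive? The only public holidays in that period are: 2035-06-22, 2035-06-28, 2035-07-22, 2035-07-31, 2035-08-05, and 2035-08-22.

45 working days

2035-06-16 is a Saturday.
From 2035-06-16 to 2035-08-23 is 69 days inclusive.
69 = 7 × 9 + 6, so there are 9 full weeks plus 6 extra days.
Each full week contributes 5 weekdays (Mon–Fri): 9 × 5 = 45.
The 6 extra days are Sat, Sun, Mon, Tue, Wed, Thu — 4 of them qualify.
Total: 45 + 4 = 49.
Holidays: 2035-06-22 (Fri); 2035-06-28 (Thu); 2035-07-22 (Sun); 2035-07-31 (Tue); 2035-08-05 (Sun); 2035-08-22 (Wed).
4 of the 6 holidays fall on weekdays; the rest are weekends and were already excluded.
Business days: 49 − 4 = 45.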